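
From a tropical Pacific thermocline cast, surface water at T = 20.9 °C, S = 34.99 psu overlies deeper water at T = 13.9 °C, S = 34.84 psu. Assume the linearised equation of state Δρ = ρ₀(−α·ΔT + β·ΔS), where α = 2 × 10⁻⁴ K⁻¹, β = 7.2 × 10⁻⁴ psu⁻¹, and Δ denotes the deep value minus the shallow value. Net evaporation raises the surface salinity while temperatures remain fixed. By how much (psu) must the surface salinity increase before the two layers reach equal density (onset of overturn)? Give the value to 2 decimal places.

Neutral buoyancy requires −α(T_deep − T_surf) + β(S_deep − S_surf′) = 0.
S_surf′ = S_deep − (α/β)·ΔT = 34.84 − (2 × 10⁻⁴/7.2 × 10⁻⁴)·(-7.0) = 36.7844 psu.
Increase required: 36.7844 − 34.99 = 1.7944 psu.

1.79 psu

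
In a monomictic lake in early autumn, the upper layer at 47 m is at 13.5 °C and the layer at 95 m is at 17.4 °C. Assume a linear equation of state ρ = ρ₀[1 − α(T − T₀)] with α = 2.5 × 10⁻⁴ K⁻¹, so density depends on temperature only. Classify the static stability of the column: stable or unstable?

ΔT = 17.4 − 13.5 = +3.9 K, so Δρ/ρ₀ = −αΔT = -9.75 × 10⁻⁴.
Δρ/ρ₀ < 0, so Δρ < 0: deeper water is lighter → statically unstable; the column would overturn.

unstable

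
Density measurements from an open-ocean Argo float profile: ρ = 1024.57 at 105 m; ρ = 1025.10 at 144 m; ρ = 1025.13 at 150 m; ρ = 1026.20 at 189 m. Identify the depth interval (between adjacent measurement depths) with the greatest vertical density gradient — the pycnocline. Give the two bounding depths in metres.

Compute the density gradient over each adjacent pair:
  105–144 m: Δρ/Δz = 0.53/39 = 0.014 kg m⁻⁴
  144–150 m: Δρ/Δz = 0.03/6 = 5.0 × 10⁻³ kg m⁻⁴
  150–189 m: Δρ/Δz = 1.07/39 = 0.027 kg m⁻⁴
The largest gradient is in the 150–189 m interval — the pycnocline.

150–189 m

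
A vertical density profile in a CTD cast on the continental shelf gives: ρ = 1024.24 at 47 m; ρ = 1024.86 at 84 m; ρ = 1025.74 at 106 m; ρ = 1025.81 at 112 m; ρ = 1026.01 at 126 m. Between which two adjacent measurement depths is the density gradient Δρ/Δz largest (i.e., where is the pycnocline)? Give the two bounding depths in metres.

Compute the density gradient over each adjacent pair:
  47–84 m: Δρ/Δz = 0.62/37 = 0.017 kg m⁻⁴
  84–106 m: Δρ/Δz = 0.88/22 = 0.040 kg m⁻⁴
  106–112 m: Δρ/Δz = 0.07/6 = 0.012 kg m⁻⁴
  112–126 m: Δρ/Δz = 0.20/14 = 0.014 kg m⁻⁴
The largest gradient is in the 84–106 m interval — the pycnocline.

84–106 m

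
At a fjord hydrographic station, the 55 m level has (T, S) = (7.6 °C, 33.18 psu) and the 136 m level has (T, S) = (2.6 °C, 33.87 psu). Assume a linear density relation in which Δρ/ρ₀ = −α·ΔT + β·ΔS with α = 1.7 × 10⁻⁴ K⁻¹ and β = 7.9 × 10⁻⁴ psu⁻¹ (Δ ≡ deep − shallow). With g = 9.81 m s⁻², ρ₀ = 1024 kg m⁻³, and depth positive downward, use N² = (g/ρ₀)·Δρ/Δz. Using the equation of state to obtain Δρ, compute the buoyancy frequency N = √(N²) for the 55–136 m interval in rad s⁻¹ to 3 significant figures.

0.0130 rad s⁻¹

ΔT = -5.0 K, ΔS = +0.69 psu (deep − shallow).
Δρ/ρ₀ = −αΔT + βΔS = 8.50 × 10⁻⁴ + 5.451 × 10⁻⁴ = 1.3951 × 10⁻³, so Δρ ≈ 1.429 kg m⁻³.
N² = (g/ρ₀)·Δρ/Δz = g·(Δρ/ρ₀)/Δz = 9.81 × 1.3951 × 10⁻³ / 81 = 1.6896 × 10⁻⁴ s⁻².
N = √(1.6896 × 10⁻⁴) = 0.012998 rad s⁻¹ ≈ 0.0130 rad s⁻¹.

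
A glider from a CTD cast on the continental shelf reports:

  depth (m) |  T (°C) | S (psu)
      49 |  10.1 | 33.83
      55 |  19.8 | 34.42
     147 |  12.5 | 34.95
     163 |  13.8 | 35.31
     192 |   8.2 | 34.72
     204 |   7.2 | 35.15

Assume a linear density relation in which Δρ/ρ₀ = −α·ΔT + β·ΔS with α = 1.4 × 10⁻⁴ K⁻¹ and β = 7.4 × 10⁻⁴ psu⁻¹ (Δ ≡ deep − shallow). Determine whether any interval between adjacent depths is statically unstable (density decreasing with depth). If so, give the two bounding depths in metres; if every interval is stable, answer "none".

49–55 m

Evaluate Δρ/ρ₀ = −αΔT + βΔS across each adjacent pair:
  49–55 m: −αΔT+βΔS = −(1.4 × 10⁻⁴)(+9.7)+(7.4 × 10⁻⁴)(+0.59) = -9.2 × 10⁻⁴ → UNSTABLE
  55–147 m: −αΔT+βΔS = −(1.4 × 10⁻⁴)(-7.3)+(7.4 × 10⁻⁴)(+0.53) = 1.4 × 10⁻³ → stable
  147–163 m: −αΔT+βΔS = −(1.4 × 10⁻⁴)(+1.3)+(7.4 × 10⁻⁴)(+0.36) = 8.4 × 10⁻⁵ → stable
  163–192 m: −αΔT+βΔS = −(1.4 × 10⁻⁴)(-5.6)+(7.4 × 10⁻⁴)(-0.59) = 3.5 × 10⁻⁴ → stable
  192–204 m: −αΔT+βΔS = −(1.4 × 10⁻⁴)(-1.0)+(7.4 × 10⁻⁴)(+0.43) = 4.6 × 10⁻⁴ → stable
The 49–55 m interval has Δρ < 0: lighter water underlies denser water.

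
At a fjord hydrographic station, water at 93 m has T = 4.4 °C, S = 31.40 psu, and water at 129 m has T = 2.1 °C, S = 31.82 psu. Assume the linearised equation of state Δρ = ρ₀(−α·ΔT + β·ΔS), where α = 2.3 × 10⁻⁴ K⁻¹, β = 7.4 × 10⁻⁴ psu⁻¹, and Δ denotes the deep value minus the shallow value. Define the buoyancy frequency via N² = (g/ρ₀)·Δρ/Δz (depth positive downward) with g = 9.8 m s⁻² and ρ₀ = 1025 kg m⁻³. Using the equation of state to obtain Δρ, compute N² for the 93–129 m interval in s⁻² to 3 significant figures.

2.29 × 10⁻⁴ s⁻²

ΔT = -2.3 K, ΔS = +0.42 psu (deep − shallow).
Δρ/ρ₀ = −αΔT + βΔS = 5.29 × 10⁻⁴ + 3.108 × 10⁻⁴ = 8.398 × 10⁻⁴, so Δρ ≈ 0.8608 kg m⁻³.
N² = (g/ρ₀)·Δρ/Δz = g·(Δρ/ρ₀)/Δz = 9.8 × 8.398 × 10⁻⁴ / 36 = 2.2861 × 10⁻⁴ s⁻² ≈ 2.29 × 10⁻⁴ s⁻².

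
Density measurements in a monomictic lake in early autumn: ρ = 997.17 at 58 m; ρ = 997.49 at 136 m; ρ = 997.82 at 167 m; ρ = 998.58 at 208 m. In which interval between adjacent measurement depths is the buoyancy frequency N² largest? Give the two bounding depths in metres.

Compute the density gradient over each adjacent pair:
  58–136 m: Δρ/Δz = 0.32/78 = 4.1 × 10⁻³ kg m⁻⁴
  136–167 m: Δρ/Δz = 0.33/31 = 0.011 kg m⁻⁴
  167–208 m: Δρ/Δz = 0.76/41 = 0.019 kg m⁻⁴
The largest gradient is in the 167–208 m interval — the pycnocline.

167–208 m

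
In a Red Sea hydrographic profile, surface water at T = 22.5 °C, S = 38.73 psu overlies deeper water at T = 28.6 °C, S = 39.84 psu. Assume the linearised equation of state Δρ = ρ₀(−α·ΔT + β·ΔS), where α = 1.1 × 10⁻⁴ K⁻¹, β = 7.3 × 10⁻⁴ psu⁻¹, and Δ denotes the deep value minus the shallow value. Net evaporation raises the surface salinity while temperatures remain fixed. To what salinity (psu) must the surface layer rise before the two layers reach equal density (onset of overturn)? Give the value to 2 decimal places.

Neutral buoyancy requires −α(T_deep − T_surf) + β(S_deep − S_surf′) = 0.
S_surf′ = S_deep − (α/β)·ΔT = 39.84 − (1.1 × 10⁻⁴/7.3 × 10⁻⁴)·(+6.1) = 38.9208 psu.
Increase required: 38.9208 − 38.73 = 0.1908 psu.

38.92 psu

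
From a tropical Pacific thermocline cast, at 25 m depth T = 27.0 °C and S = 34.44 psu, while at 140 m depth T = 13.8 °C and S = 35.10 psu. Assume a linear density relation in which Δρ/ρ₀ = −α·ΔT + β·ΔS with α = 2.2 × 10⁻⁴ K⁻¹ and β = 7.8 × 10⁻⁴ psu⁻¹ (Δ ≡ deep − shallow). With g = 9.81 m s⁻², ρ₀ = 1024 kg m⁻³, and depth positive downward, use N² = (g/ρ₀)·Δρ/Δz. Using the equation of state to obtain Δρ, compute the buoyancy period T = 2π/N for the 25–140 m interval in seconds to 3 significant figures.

368 s

ΔT = -13.2 K, ΔS = +0.66 psu (deep − shallow).
Δρ/ρ₀ = −αΔT + βΔS = 2.904 × 10⁻³ + 5.148 × 10⁻⁴ = 3.4188 × 10⁻³, so Δρ ≈ 3.501 kg m⁻³.
N² = (g/ρ₀)·Δρ/Δz = g·(Δρ/ρ₀)/Δz = 9.81 × 3.4188 × 10⁻³ / 115 = 2.9164 × 10⁻⁴ s⁻².
N = √(2.9164 × 10⁻⁴) = 0.017077 rad s⁻¹ → T = 2π/N = 367.93 s ≈ 368 s.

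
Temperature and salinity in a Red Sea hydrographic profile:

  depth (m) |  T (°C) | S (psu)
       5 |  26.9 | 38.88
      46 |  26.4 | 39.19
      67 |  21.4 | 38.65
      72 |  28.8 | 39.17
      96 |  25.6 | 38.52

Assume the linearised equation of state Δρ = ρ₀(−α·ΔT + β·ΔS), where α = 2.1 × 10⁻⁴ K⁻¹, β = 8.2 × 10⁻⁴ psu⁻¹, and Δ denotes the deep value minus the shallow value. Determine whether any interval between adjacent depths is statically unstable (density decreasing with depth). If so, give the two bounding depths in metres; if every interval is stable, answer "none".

Evaluate Δρ/ρ₀ = −αΔT + βΔS across each adjacent pair:
  5–46 m: −αΔT+βΔS = −(2.1 × 10⁻⁴)(-0.5)+(8.2 × 10⁻⁴)(+0.31) = 3.6 × 10⁻⁴ → stable
  46–67 m: −αΔT+βΔS = −(2.1 × 10⁻⁴)(-5.0)+(8.2 × 10⁻⁴)(-0.54) = 6.1 × 10⁻⁴ → stable
  67–72 m: −αΔT+βΔS = −(2.1 × 10⁻⁴)(+7.4)+(8.2 × 10⁻⁴)(+0.52) = -1.1 × 10⁻³ → UNSTABLE
  72–96 m: −αΔT+βΔS = −(2.1 × 10⁻⁴)(-3.2)+(8.2 × 10⁻⁴)(-0.65) = 1.4 × 10⁻⁴ → stable
The 67–72 m interval has Δρ < 0: lighter water underlies denser water.

67–72 m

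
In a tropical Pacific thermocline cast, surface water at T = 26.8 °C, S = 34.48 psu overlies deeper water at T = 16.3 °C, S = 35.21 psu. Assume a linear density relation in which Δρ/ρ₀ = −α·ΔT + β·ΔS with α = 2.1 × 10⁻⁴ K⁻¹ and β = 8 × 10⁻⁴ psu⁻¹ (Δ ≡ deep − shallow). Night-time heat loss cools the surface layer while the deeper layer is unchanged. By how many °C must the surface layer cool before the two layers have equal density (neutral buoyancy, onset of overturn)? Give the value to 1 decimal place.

13.3 °C

Neutral buoyancy requires Δρ = 0, i.e. −α(T_deep − T_surf′) + β(S_deep − S_surf) = 0.
T_surf′ = T_deep − (β/α)·ΔS = 16.3 − (8 × 10⁻⁴/2.1 × 10⁻⁴)·(+0.73) = 13.519 °C.
Cooling required: 26.8 − (13.519) = 13.281 °C.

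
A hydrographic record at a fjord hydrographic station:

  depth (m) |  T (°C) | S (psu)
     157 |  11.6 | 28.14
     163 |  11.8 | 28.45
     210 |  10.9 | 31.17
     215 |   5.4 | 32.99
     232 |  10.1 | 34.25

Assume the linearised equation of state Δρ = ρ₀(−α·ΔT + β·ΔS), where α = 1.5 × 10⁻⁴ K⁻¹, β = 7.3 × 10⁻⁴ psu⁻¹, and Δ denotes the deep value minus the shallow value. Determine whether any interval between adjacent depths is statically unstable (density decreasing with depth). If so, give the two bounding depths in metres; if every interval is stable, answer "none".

Evaluate Δρ/ρ₀ = −αΔT + βΔS across each adjacent pair:
  157–163 m: −αΔT+βΔS = −(1.5 × 10⁻⁴)(+0.2)+(7.3 × 10⁻⁴)(+0.31) = 2.0 × 10⁻⁴ → stable
  163–210 m: −αΔT+βΔS = −(1.5 × 10⁻⁴)(-0.9)+(7.3 × 10⁻⁴)(+2.72) = 2.1 × 10⁻³ → stable
  210–215 m: −αΔT+βΔS = −(1.5 × 10⁻⁴)(-5.5)+(7.3 × 10⁻⁴)(+1.82) = 2.2 × 10⁻³ → stable
  215–232 m: −αΔT+βΔS = −(1.5 × 10⁻⁴)(+4.7)+(7.3 × 10⁻⁴)(+1.26) = 2.1 × 10⁻⁴ → stable
Every interval has Δρ > 0: the column is stably stratified throughout.

none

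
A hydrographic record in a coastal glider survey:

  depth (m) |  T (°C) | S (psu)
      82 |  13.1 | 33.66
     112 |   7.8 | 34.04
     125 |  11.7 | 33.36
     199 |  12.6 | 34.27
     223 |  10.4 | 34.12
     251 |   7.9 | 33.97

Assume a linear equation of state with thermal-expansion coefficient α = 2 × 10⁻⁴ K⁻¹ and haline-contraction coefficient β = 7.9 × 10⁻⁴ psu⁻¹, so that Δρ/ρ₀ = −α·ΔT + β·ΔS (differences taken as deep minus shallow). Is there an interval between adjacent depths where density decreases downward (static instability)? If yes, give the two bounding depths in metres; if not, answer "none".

112–125 m

Evaluate Δρ/ρ₀ = −αΔT + βΔS across each adjacent pair:
  82–112 m: −αΔT+βΔS = −(2 × 10⁻⁴)(-5.3)+(7.9 × 10⁻⁴)(+0.38) = 1.4 × 10⁻³ → stable
  112–125 m: −αΔT+βΔS = −(2 × 10⁻⁴)(+3.9)+(7.9 × 10⁻⁴)(-0.68) = -1.3 × 10⁻³ → UNSTABLE
  125–199 m: −αΔT+βΔS = −(2 × 10⁻⁴)(+0.9)+(7.9 × 10⁻⁴)(+0.91) = 5.4 × 10⁻⁴ → stable
  199–223 m: −αΔT+βΔS = −(2 × 10⁻⁴)(-2.2)+(7.9 × 10⁻⁴)(-0.15) = 3.2 × 10⁻⁴ → stable
  223–251 m: −αΔT+βΔS = −(2 × 10⁻⁴)(-2.5)+(7.9 × 10⁻⁴)(-0.15) = 3.8 × 10⁻⁴ → stable
The 112–125 m interval has Δρ < 0: lighter water underlies denser water.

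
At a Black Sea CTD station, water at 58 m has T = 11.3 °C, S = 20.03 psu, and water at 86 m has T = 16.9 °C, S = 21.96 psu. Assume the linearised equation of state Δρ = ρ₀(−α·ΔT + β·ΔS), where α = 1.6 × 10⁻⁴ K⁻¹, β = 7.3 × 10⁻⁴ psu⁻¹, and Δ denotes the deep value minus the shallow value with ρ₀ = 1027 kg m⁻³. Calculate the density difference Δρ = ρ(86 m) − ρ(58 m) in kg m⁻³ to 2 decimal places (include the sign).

ΔT = +5.6 K, ΔS = +1.93 psu (deep − shallow).
Δρ/ρ₀ = −(1.6 × 10⁻⁴)(+5.6) + (7.3 × 10⁻⁴)(+1.93) = 5.129 × 10⁻⁴.
Δρ = 1027 × (5.129 × 10⁻⁴) = +0.53 kg m⁻³.
Positive Δρ: denser below, stable.

+0.53 kg m⁻³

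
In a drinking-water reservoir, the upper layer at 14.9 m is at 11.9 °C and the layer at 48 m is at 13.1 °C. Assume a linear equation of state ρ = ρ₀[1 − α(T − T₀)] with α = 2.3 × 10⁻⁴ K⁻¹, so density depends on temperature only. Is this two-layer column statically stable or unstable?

ΔT = 13.1 − 11.9 = +1.2 K, so Δρ/ρ₀ = −αΔT = -2.76 × 10⁻⁴.
Δρ/ρ₀ < 0, so Δρ < 0: deeper water is lighter → statically unstable; the column would overturn.

unstable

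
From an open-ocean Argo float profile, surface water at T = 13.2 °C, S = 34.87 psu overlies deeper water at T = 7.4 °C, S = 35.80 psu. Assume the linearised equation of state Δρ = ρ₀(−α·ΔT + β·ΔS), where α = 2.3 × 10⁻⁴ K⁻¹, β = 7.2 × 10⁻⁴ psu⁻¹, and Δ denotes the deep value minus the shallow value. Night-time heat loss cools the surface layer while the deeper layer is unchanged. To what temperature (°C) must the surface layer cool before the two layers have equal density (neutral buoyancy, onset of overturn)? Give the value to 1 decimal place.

4.5 °C

Neutral buoyancy requires Δρ = 0, i.e. −α(T_deep − T_surf′) + β(S_deep − S_surf) = 0.
T_surf′ = T_deep − (β/α)·ΔS = 7.4 − (7.2 × 10⁻⁴/2.3 × 10⁻⁴)·(+0.93) = 4.489 °C.
Cooling required: 13.2 − (4.489) = 8.711 °C.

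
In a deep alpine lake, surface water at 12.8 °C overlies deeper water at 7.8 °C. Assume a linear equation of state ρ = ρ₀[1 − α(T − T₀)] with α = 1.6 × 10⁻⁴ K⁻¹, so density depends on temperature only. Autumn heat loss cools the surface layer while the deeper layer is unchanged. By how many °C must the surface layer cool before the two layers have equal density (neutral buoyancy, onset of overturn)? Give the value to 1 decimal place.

5.0 °C

With temperature the only control, equal density requires T_surf′ = T_deep.
T_surf′ = 7.8 °C.
Cooling required: 12.8 − 7.8 = 5.0 °C.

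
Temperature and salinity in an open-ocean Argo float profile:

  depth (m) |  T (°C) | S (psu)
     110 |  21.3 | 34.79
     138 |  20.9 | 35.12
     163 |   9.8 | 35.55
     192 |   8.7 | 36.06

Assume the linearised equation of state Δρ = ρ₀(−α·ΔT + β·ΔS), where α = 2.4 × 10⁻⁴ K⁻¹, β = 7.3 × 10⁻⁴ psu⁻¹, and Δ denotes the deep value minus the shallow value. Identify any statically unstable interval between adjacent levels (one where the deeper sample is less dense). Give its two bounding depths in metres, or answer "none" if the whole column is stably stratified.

none

Evaluate Δρ/ρ₀ = −αΔT + βΔS across each adjacent pair:
  110–138 m: −αΔT+βΔS = −(2.4 × 10⁻⁴)(-0.4)+(7.3 × 10⁻⁴)(+0.33) = 3.4 × 10⁻⁴ → stable
  138–163 m: −αΔT+βΔS = −(2.4 × 10⁻⁴)(-11.1)+(7.3 × 10⁻⁴)(+0.43) = 3.0 × 10⁻³ → stable
  163–192 m: −αΔT+βΔS = −(2.4 × 10⁻⁴)(-1.1)+(7.3 × 10⁻⁴)(+0.51) = 6.4 × 10⁻⁴ → stable
Every interval has Δρ > 0: the column is stably stratified throughout.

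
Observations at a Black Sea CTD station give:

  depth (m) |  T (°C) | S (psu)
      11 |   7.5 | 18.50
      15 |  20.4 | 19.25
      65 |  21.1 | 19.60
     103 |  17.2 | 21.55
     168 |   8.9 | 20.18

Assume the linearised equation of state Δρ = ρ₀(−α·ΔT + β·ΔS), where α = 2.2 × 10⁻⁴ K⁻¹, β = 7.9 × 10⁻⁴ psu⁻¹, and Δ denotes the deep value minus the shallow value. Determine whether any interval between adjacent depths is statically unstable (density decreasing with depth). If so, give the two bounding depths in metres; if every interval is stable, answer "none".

11–15 m

Evaluate Δρ/ρ₀ = −αΔT + βΔS across each adjacent pair:
  11–15 m: −αΔT+βΔS = −(2.2 × 10⁻⁴)(+12.9)+(7.9 × 10⁻⁴)(+0.75) = -2.2 × 10⁻³ → UNSTABLE
  15–65 m: −αΔT+βΔS = −(2.2 × 10⁻⁴)(+0.7)+(7.9 × 10⁻⁴)(+0.35) = 1.2 × 10⁻⁴ → stable
  65–103 m: −αΔT+βΔS = −(2.2 × 10⁻⁴)(-3.9)+(7.9 × 10⁻⁴)(+1.95) = 2.4 × 10⁻³ → stable
  103–168 m: −αΔT+βΔS = −(2.2 × 10⁻⁴)(-8.3)+(7.9 × 10⁻⁴)(-1.37) = 7.4 × 10⁻⁴ → stable
The 11–15 m interval has Δρ < 0: lighter water underlies denser water.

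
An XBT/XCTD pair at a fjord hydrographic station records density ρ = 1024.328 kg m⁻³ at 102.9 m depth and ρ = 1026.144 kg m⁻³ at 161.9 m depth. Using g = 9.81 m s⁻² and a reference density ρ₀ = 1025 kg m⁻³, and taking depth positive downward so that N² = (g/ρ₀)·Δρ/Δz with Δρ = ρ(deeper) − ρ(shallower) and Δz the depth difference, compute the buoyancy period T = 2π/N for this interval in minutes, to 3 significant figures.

Δρ = 1026.144 − 1024.328 = 1.816 kg m⁻³ over Δz = 161.9 − 102.9 = 59 m.
N² = (9.81/1025) × (1.816/59) = 2.9458 × 10⁻⁴ s⁻².
N = √(2.9458 × 10⁻⁴) = 0.017163 rad s⁻¹, so T = 2π/N = 366.09 s = 6.1015 min ≈ 6.10 min.

6.10 min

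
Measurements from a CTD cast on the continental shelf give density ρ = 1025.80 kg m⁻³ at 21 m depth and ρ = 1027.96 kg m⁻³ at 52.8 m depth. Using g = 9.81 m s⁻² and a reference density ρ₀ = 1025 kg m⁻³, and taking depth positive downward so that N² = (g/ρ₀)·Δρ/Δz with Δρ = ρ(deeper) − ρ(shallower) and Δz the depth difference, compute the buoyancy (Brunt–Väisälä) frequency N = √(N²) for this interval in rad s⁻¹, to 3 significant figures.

Δρ = 1027.96 − 1025.80 = 2.16 kg m⁻³ over Δz = 52.8 − 21 = 31.8 m.
N² = (9.81/1025) × (2.16/31.8) = 6.5009 × 10⁻⁴ s⁻².
N = √(6.5009 × 10⁻⁴) = 0.025497 rad s⁻¹ ≈ 0.0255 rad s⁻¹.

0.0255 rad s⁻¹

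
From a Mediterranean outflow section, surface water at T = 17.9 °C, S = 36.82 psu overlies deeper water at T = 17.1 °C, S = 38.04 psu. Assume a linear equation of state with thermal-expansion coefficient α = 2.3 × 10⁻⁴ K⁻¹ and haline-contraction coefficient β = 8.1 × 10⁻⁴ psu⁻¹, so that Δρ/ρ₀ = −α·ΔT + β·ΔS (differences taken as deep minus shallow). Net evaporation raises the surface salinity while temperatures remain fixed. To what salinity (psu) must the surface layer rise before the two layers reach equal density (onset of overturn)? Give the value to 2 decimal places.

Neutral buoyancy requires −α(T_deep − T_surf) + β(S_deep − S_surf′) = 0.
S_surf′ = S_deep − (α/β)·ΔT = 38.04 − (2.3 × 10⁻⁴/8.1 × 10⁻⁴)·(-0.8) = 38.2672 psu.
Increase required: 38.2672 − 36.82 = 1.4472 psu.

38.27 psu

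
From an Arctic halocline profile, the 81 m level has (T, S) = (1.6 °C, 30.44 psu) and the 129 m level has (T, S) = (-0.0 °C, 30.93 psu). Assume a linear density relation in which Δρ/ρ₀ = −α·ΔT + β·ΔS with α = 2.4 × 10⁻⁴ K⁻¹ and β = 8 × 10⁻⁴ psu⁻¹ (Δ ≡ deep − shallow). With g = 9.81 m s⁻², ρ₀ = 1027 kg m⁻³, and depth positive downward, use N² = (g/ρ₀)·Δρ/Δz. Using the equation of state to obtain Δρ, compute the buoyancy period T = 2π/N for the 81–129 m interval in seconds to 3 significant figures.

499 s

ΔT = -1.6 K, ΔS = +0.49 psu (deep − shallow).
Δρ/ρ₀ = −αΔT + βΔS = 3.84 × 10⁻⁴ + 3.92 × 10⁻⁴ = 7.76 × 10⁻⁴, so Δρ ≈ 0.7970 kg m⁻³.
N² = (g/ρ₀)·Δρ/Δz = g·(Δρ/ρ₀)/Δz = 9.81 × 7.76 × 10⁻⁴ / 48 = 1.5860 × 10⁻⁴ s⁻².
N = √(1.5860 × 10⁻⁴) = 0.012594 rad s⁻¹ → T = 2π/N = 498.90 s ≈ 499 s.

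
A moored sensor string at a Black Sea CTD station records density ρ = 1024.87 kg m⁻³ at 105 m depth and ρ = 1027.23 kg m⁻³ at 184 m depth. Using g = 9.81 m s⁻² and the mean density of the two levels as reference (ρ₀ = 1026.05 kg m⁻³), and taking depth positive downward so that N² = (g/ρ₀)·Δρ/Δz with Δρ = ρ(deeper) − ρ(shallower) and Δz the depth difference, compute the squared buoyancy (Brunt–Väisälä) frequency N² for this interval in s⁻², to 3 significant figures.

2.86 × 10⁻⁴ s⁻²

Δρ = 1027.23 − 1024.87 = 2.36 kg m⁻³ over Δz = 184 − 105 = 79 m.
N² = (9.81/1026.05) × (2.36/79) = 2.8562 × 10⁻⁴ s⁻² ≈ 2.86 × 10⁻⁴ s⁻².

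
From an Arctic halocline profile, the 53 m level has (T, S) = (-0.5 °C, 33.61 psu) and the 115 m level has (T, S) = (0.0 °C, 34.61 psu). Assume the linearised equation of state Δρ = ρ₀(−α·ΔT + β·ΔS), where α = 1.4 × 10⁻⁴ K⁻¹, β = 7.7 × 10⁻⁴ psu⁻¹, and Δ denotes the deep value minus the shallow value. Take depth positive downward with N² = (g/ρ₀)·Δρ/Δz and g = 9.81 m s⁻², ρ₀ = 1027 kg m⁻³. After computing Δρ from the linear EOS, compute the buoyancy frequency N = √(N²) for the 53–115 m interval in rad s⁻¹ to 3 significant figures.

ΔT = +0.5 K, ΔS = +1.00 psu (deep − shallow).
Δρ/ρ₀ = −αΔT + βΔS = -7.00 × 10⁻⁵ + 7.70 × 10⁻⁴ = 7.00 × 10⁻⁴, so Δρ ≈ 0.7189 kg m⁻³.
N² = (g/ρ₀)·Δρ/Δz = g·(Δρ/ρ₀)/Δz = 9.81 × 7.00 × 10⁻⁴ / 62 = 1.1076 × 10⁻⁴ s⁻².
N = √(1.1076 × 10⁻⁴) = 0.010524 rad s⁻¹ ≈ 0.0105 rad s⁻¹.

0.0105 rad s⁻¹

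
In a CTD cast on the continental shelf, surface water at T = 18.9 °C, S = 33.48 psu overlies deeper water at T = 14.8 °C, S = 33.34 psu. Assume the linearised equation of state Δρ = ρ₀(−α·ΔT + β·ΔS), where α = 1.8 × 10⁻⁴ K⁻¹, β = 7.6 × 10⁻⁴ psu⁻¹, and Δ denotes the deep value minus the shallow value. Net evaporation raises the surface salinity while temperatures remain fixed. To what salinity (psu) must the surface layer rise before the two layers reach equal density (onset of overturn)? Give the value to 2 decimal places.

Neutral buoyancy requires −α(T_deep − T_surf) + β(S_deep − S_surf′) = 0.
S_surf′ = S_deep − (α/β)·ΔT = 33.34 − (1.8 × 10⁻⁴/7.6 × 10⁻⁴)·(-4.1) = 34.3111 psu.
Increase required: 34.3111 − 33.48 = 0.8311 psu.

34.31 psu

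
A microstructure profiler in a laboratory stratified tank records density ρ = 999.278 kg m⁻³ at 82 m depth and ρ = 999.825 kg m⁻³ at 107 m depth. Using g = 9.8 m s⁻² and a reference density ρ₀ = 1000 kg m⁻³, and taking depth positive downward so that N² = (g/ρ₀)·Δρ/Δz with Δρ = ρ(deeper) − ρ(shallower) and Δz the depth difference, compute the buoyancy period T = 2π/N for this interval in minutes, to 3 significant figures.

Δρ = 999.825 − 999.278 = 0.547 kg m⁻³ over Δz = 107 − 82 = 25 m.
N² = (9.8/1000) × (0.547/25) = 2.1442 × 10⁻⁴ s⁻².
N = √(2.1442 × 10⁻⁴) = 0.014643 rad s⁻¹, so T = 2π/N = 429.09 s = 7.1515 min ≈ 7.15 min.
A positive N² confirms static stability across the interval.

7.15 min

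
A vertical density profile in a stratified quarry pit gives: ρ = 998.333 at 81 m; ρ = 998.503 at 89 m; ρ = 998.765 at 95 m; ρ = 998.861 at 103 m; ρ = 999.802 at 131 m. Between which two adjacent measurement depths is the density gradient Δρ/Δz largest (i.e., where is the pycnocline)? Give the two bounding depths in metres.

Compute the density gradient over each adjacent pair:
  81–89 m: Δρ/Δz = 0.170/8 = 0.021 kg m⁻⁴
  89–95 m: Δρ/Δz = 0.262/6 = 0.044 kg m⁻⁴
  95–103 m: Δρ/Δz = 0.096/8 = 0.012 kg m⁻⁴
  103–131 m: Δρ/Δz = 0.941/28 = 0.034 kg m⁻⁴
The largest gradient is in the 89–95 m interval — the pycnocline.

89–95 m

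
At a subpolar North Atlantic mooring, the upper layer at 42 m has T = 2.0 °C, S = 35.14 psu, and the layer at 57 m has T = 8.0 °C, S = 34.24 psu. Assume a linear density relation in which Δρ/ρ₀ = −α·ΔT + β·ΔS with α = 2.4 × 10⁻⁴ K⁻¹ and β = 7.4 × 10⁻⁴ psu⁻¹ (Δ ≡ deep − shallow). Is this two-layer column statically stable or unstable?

unstable

ΔT = 8.0 − 2.0 = +6.0 K and ΔS = 34.24 − 35.14 = -0.90 psu (deep − shallow).
−αΔT = -1.44 × 10⁻³; βΔS = -6.66 × 10⁻⁴; sum Δρ/ρ₀ = -2.106 × 10⁻³.
Δρ/ρ₀ < 0, so Δρ < 0: deeper water is lighter → statically unstable; the column would overturn.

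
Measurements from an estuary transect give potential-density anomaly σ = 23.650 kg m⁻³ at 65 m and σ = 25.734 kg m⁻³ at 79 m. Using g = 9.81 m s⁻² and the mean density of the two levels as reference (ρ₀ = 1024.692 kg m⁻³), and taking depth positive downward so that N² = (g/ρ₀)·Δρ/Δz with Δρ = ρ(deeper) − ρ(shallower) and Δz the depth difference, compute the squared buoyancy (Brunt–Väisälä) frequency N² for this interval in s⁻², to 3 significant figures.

Δρ = 1025.734 − 1023.650 = 2.084 kg m⁻³ over Δz = 79 − 65 = 14 m.
N² = (9.81/1024.692) × (2.084/14) = 1.4251 × 10⁻³ s⁻² ≈ 1.43 × 10⁻³ s⁻².

1.43 × 10⁻³ s⁻²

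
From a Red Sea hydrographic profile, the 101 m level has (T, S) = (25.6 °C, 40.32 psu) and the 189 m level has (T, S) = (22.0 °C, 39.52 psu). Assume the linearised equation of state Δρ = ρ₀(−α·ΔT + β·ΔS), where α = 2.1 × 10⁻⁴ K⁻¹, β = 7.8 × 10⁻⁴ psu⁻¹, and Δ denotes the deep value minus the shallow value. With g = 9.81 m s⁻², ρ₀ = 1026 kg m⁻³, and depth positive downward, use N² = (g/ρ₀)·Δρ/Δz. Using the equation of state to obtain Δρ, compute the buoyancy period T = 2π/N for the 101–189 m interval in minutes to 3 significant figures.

27.3 min

ΔT = -3.6 K, ΔS = -0.80 psu (deep − shallow).
Δρ/ρ₀ = −αΔT + βΔS = 7.56 × 10⁻⁴ − 6.24 × 10⁻⁴ = 1.32 × 10⁻⁴, so Δρ ≈ 0.1354 kg m⁻³.
N² = (g/ρ₀)·Δρ/Δz = g·(Δρ/ρ₀)/Δz = 9.81 × 1.32 × 10⁻⁴ / 88 = 1.4715 × 10⁻⁵ s⁻².
N = √(1.4715 × 10⁻⁵) = 3.8360 × 10⁻³ rad s⁻¹ → T = 2π/N = 1.6380 × 10³ s = 27.300 min ≈ 27.3 min.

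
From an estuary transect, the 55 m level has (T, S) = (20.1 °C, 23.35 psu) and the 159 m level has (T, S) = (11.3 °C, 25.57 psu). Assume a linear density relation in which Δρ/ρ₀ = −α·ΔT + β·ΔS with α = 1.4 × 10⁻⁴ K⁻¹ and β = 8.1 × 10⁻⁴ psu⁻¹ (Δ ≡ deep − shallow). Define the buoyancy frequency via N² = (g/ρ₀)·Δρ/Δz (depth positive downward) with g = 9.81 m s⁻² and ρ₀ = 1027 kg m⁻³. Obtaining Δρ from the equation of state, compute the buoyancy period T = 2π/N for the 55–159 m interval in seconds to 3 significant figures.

372 s

ΔT = -8.8 K, ΔS = +2.22 psu (deep − shallow).
Δρ/ρ₀ = −αΔT + βΔS = 1.232 × 10⁻³ + 1.7982 × 10⁻³ = 3.0302 × 10⁻³, so Δρ ≈ 3.112 kg m⁻³.
N² = (g/ρ₀)·Δρ/Δz = g·(Δρ/ρ₀)/Δz = 9.81 × 3.0302 × 10⁻³ / 104 = 2.8583 × 10⁻⁴ s⁻².
N = √(2.8583 × 10⁻⁴) = 0.016907 rad s⁻¹ → T = 2π/N = 371.63 s ≈ 372 s.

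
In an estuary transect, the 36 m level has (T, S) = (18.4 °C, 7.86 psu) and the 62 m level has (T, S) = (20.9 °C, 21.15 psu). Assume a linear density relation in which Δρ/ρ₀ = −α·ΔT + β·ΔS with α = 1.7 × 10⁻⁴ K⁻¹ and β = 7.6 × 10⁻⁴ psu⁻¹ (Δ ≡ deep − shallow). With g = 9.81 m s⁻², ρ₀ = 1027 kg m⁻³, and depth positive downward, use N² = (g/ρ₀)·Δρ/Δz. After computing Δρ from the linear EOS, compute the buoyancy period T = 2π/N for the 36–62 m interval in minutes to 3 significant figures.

ΔT = +2.5 K, ΔS = +13.29 psu (deep − shallow).
Δρ/ρ₀ = −αΔT + βΔS = -4.25 × 10⁻⁴ + 0.0101004 = 9.6754 × 10⁻³, so Δρ ≈ 9.937 kg m⁻³.
N² = (g/ρ₀)·Δρ/Δz = g·(Δρ/ρ₀)/Δz = 9.81 × 9.6754 × 10⁻³ / 26 = 3.6506 × 10⁻³ s⁻².
N = √(3.6506 × 10⁻³) = 0.060420 rad s⁻¹ → T = 2π/N = 103.99 s = 1.7332 min ≈ 1.73 min.

1.73 min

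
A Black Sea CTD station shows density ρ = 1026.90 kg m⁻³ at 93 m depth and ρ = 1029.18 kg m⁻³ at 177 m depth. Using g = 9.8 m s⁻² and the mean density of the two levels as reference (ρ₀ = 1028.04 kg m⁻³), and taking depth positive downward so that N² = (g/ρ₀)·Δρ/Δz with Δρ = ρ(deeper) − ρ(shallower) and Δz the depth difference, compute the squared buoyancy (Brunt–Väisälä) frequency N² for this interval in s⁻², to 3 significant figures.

Δρ = 1029.18 − 1026.90 = 2.28 kg m⁻³ over Δz = 177 − 93 = 84 m.
N² = (9.8/1028.04) × (2.28/84) = 2.5874 × 10⁻⁴ s⁻² ≈ 2.59 × 10⁻⁴ s⁻².

2.59 × 10⁻⁴ s⁻²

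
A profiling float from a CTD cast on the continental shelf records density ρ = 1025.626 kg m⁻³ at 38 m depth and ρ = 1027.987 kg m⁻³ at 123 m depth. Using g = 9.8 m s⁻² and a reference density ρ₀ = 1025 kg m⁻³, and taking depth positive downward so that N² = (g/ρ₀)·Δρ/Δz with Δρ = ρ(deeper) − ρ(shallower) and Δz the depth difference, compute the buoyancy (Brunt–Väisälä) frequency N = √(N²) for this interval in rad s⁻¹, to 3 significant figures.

0.0163 rad s⁻¹

Δρ = 1027.987 − 1025.626 = 2.361 kg m⁻³ over Δz = 123 − 38 = 85 m.
N² = (9.8/1025) × (2.361/85) = 2.6557 × 10⁻⁴ s⁻².
N = √(2.6557 × 10⁻⁴) = 0.016296 rad s⁻¹ ≈ 0.0163 rad s⁻¹.
A positive N² confirms static stability across the interval.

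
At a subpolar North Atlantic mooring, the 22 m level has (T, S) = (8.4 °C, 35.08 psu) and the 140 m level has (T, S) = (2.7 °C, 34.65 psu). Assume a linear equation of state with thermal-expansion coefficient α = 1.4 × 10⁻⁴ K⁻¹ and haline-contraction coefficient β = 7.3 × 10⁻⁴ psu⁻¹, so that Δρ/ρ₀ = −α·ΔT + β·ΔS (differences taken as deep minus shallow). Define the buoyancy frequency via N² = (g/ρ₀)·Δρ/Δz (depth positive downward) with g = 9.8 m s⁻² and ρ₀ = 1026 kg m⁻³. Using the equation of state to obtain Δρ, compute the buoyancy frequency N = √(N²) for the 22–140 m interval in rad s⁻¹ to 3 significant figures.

6.34 × 10⁻³ rad s⁻¹

ΔT = -5.7 K, ΔS = -0.43 psu (deep − shallow).
Δρ/ρ₀ = −αΔT + βΔS = 7.98 × 10⁻⁴ − 3.139 × 10⁻⁴ = 4.841 × 10⁻⁴, so Δρ ≈ 0.4967 kg m⁻³.
N² = (g/ρ₀)·Δρ/Δz = g·(Δρ/ρ₀)/Δz = 9.8 × 4.841 × 10⁻⁴ / 118 = 4.0205 × 10⁻⁵ s⁻².
N = √(4.0205 × 10⁻⁵) = 6.3407 × 10⁻³ rad s⁻¹ ≈ 6.34 × 10⁻³ rad s⁻¹.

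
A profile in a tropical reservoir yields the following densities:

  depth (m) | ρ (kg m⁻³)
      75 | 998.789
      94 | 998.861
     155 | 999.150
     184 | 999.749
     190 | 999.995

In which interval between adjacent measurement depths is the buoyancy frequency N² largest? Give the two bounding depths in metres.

Compute the density gradient over each adjacent pair:
  75–94 m: Δρ/Δz = 0.072/19 = 3.8 × 10⁻³ kg m⁻⁴
  94–155 m: Δρ/Δz = 0.289/61 = 4.7 × 10⁻³ kg m⁻⁴
  155–184 m: Δρ/Δz = 0.599/29 = 0.021 kg m⁻⁴
  184–190 m: Δρ/Δz = 0.246/6 = 0.041 kg m⁻⁴
The largest gradient is in the 184–190 m interval — the pycnocline.

184–190 m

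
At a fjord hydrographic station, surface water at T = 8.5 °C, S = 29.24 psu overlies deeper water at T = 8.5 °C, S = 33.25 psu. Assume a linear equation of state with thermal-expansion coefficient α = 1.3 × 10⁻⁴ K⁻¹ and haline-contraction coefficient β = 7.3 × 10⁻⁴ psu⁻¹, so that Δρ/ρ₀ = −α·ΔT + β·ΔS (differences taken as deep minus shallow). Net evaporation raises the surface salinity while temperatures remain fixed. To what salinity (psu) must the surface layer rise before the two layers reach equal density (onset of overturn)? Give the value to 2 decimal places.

Neutral buoyancy requires −α(T_deep − T_surf) + β(S_deep − S_surf′) = 0.
S_surf′ = S_deep − (α/β)·ΔT = 33.25 − (1.3 × 10⁻⁴/7.3 × 10⁻⁴)·(+0.0) = 33.2500 psu.
Increase required: 33.2500 − 29.24 = 4.0100 psu.

33.25 psu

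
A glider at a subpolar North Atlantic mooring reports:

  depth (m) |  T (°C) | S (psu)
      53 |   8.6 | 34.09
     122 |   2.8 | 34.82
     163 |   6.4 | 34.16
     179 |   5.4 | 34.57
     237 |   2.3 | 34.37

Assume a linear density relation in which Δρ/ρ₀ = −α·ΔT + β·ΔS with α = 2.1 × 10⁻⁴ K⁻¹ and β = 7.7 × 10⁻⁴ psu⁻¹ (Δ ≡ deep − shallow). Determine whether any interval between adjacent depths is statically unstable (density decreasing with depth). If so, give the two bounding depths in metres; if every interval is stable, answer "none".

122–163 m

Evaluate Δρ/ρ₀ = −αΔT + βΔS across each adjacent pair:
  53–122 m: −αΔT+βΔS = −(2.1 × 10⁻⁴)(-5.8)+(7.7 × 10⁻⁴)(+0.73) = 1.8 × 10⁻³ → stable
  122–163 m: −αΔT+βΔS = −(2.1 × 10⁻⁴)(+3.6)+(7.7 × 10⁻⁴)(-0.66) = -1.3 × 10⁻³ → UNSTABLE
  163–179 m: −αΔT+βΔS = −(2.1 × 10⁻⁴)(-1.0)+(7.7 × 10⁻⁴)(+0.41) = 5.3 × 10⁻⁴ → stable
  179–237 m: −αΔT+βΔS = −(2.1 × 10⁻⁴)(-3.1)+(7.7 × 10⁻⁴)(-0.20) = 5.0 × 10⁻⁴ → stable
The 122–163 m interval has Δρ < 0: lighter water underlies denser water.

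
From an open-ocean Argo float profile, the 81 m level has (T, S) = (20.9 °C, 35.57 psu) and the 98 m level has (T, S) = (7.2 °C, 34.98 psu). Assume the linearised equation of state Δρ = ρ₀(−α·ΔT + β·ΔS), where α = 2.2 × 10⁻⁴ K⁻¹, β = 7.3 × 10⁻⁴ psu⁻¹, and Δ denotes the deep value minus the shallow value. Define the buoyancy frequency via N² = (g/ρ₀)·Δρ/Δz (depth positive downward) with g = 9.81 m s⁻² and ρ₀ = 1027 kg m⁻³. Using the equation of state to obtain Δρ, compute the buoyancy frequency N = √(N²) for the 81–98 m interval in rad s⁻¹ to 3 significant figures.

0.0386 rad s⁻¹

ΔT = -13.7 K, ΔS = -0.59 psu (deep − shallow).
Δρ/ρ₀ = −αΔT + βΔS = 3.014 × 10⁻³ − 4.307 × 10⁻⁴ = 2.5833 × 10⁻³, so Δρ ≈ 2.653 kg m⁻³.
N² = (g/ρ₀)·Δρ/Δz = g·(Δρ/ρ₀)/Δz = 9.81 × 2.5833 × 10⁻³ / 17 = 1.4907 × 10⁻³ s⁻².
N = √(1.4907 × 10⁻³) = 0.038610 rad s⁻¹ ≈ 0.0386 rad s⁻¹.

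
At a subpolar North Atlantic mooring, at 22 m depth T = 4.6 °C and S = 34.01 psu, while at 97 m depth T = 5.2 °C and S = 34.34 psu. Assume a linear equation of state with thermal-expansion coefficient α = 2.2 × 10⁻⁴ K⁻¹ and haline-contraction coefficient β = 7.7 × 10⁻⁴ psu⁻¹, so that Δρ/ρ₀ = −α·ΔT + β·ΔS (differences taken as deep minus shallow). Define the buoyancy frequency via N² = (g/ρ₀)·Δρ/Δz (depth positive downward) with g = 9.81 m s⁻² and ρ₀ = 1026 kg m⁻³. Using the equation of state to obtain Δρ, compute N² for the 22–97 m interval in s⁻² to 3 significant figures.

1.60 × 10⁻⁵ s⁻²

ΔT = +0.6 K, ΔS = +0.33 psu (deep − shallow).
Δρ/ρ₀ = −αΔT + βΔS = -1.32 × 10⁻⁴ + 2.541 × 10⁻⁴ = 1.221 × 10⁻⁴, so Δρ ≈ 0.1253 kg m⁻³.
N² = (g/ρ₀)·Δρ/Δz = g·(Δρ/ρ₀)/Δz = 9.81 × 1.221 × 10⁻⁴ / 75 = 1.5971 × 10⁻⁵ s⁻² ≈ 1.60 × 10⁻⁵ s⁻².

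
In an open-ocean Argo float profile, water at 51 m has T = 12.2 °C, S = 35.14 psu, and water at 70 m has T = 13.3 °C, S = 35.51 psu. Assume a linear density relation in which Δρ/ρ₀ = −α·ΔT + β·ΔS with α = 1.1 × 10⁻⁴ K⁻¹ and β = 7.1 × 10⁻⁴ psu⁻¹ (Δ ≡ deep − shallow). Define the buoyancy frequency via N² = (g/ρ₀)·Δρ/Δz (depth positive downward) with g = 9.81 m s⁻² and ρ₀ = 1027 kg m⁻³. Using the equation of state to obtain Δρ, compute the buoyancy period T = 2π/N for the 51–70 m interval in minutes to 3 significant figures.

12.2 min

ΔT = +1.1 K, ΔS = +0.37 psu (deep − shallow).
Δρ/ρ₀ = −αΔT + βΔS = -1.21 × 10⁻⁴ + 2.627 × 10⁻⁴ = 1.417 × 10⁻⁴, so Δρ ≈ 0.1455 kg m⁻³.
N² = (g/ρ₀)·Δρ/Δz = g·(Δρ/ρ₀)/Δz = 9.81 × 1.417 × 10⁻⁴ / 19 = 7.3162 × 10⁻⁵ s⁻².
N = √(7.3162 × 10⁻⁵) = 8.5535 × 10⁻³ rad s⁻¹ → T = 2π/N = 734.57 s = 12.243 min ≈ 12.2 min.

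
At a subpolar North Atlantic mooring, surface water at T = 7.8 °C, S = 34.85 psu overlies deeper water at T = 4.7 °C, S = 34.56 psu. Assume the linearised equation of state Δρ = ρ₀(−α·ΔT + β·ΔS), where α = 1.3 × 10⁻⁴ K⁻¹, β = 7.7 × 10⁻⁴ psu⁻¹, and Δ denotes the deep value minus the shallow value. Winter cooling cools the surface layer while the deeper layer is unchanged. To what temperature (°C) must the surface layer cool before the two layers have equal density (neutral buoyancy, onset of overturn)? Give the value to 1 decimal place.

Neutral buoyancy requires Δρ = 0, i.e. −α(T_deep − T_surf′) + β(S_deep − S_surf) = 0.
T_surf′ = T_deep − (β/α)·ΔS = 4.7 − (7.7 × 10⁻⁴/1.3 × 10⁻⁴)·(-0.29) = 6.418 °C.
Cooling required: 7.8 − (6.418) = 1.382 °C.

6.4 °C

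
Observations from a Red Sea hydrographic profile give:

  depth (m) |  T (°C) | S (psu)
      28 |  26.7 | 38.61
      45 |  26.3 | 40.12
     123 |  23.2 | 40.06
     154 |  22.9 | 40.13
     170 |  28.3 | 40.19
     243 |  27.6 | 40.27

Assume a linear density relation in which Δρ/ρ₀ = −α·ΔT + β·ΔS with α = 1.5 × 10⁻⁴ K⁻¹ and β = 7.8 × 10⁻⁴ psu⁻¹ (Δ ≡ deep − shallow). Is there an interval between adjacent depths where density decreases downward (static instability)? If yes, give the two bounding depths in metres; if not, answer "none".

154–170 m

Evaluate Δρ/ρ₀ = −αΔT + βΔS across each adjacent pair:
  28–45 m: −αΔT+βΔS = −(1.5 × 10⁻⁴)(-0.4)+(7.8 × 10⁻⁴)(+1.51) = 1.2 × 10⁻³ → stable
  45–123 m: −αΔT+βΔS = −(1.5 × 10⁻⁴)(-3.1)+(7.8 × 10⁻⁴)(-0.06) = 4.2 × 10⁻⁴ → stable
  123–154 m: −αΔT+βΔS = −(1.5 × 10⁻⁴)(-0.3)+(7.8 × 10⁻⁴)(+0.07) = 1.0 × 10⁻⁴ → stable
  154–170 m: −αΔT+βΔS = −(1.5 × 10⁻⁴)(+5.4)+(7.8 × 10⁻⁴)(+0.06) = -7.6 × 10⁻⁴ → UNSTABLE
  170–243 m: −αΔT+βΔS = −(1.5 × 10⁻⁴)(-0.7)+(7.8 × 10⁻⁴)(+0.08) = 1.7 × 10⁻⁴ → stable
The 154–170 m interval has Δρ < 0: lighter water underlies denser water.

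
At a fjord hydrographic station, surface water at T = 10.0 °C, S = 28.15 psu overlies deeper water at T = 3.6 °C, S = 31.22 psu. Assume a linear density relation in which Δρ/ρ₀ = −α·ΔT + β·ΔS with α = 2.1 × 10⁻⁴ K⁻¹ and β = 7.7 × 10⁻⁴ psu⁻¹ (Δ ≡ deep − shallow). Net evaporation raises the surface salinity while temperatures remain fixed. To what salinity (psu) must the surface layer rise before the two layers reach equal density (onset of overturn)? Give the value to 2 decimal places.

32.97 psu

Neutral buoyancy requires −α(T_deep − T_surf) + β(S_deep − S_surf′) = 0.
S_surf′ = S_deep − (α/β)·ΔT = 31.22 − (2.1 × 10⁻⁴/7.7 × 10⁻⁴)·(-6.4) = 32.9655 psu.
Increase required: 32.9655 − 28.15 = 4.8155 psu.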